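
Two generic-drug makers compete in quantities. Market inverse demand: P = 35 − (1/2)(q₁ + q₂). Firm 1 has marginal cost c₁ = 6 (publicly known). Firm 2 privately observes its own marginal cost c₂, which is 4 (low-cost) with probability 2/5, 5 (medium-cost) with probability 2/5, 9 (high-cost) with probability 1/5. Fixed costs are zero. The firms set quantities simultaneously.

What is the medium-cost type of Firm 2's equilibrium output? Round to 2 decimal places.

20.53

Each type of Firm 2 best-responds to q₁; Firm 1 best-responds to the expected q₂ over Firm 2's types.
Firm 2 with cost c maximizes (35 − (1/2)(q₁+q₂) − c)·q₂, giving q₂(c) = (35 − c − (1/2)q₁).
E[c₂] = 2/5·4 + 2/5·5 + 1/5·9 = 5.4
Firm 1's FOC against E[q₂] yields q₁ = (35 − 2·6 + E[c₂])/(3/2) = (35 − 12 + 5.4)/(3/2) = 18.9333.
q₂(medium-cost) = (35 − 5 − (1/2)·18.9333) = 20.5333.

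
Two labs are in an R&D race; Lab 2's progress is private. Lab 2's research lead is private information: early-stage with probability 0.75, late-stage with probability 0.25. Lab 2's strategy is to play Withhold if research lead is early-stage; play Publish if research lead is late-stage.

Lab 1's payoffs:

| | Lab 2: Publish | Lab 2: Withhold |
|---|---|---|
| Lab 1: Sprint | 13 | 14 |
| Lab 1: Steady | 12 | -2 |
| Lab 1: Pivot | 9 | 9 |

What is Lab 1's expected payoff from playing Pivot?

9

E[Pivot] = 0.75·9 + 0.25·9 = 6.75 + 2.25 = 9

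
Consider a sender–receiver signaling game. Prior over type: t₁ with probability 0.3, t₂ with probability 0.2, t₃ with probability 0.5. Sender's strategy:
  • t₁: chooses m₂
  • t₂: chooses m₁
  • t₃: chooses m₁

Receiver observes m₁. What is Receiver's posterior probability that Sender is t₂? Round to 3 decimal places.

P(m₁) = 0.3·0 + 0.2·1 + 0.5·1 = 0.7
P(t₂ | m₁) = (0.2·1) / 0.7 = 0.2 / 0.7 = 0.285714

0.286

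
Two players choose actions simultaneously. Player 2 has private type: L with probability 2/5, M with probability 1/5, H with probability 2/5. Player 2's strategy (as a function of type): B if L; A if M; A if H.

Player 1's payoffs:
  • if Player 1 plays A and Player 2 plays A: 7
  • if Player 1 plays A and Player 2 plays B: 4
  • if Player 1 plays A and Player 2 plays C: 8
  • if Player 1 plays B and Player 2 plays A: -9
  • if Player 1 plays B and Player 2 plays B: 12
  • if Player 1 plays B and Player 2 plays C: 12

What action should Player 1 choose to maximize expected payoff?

E[A] = 2/5·(4) + 1/5·(7) + 2/5·(7) = 29/5
E[B] = 2/5·(12) + 1/5·(-9) + 2/5·(-9) = -3/5
Best response: A (29/5 is the largest).

A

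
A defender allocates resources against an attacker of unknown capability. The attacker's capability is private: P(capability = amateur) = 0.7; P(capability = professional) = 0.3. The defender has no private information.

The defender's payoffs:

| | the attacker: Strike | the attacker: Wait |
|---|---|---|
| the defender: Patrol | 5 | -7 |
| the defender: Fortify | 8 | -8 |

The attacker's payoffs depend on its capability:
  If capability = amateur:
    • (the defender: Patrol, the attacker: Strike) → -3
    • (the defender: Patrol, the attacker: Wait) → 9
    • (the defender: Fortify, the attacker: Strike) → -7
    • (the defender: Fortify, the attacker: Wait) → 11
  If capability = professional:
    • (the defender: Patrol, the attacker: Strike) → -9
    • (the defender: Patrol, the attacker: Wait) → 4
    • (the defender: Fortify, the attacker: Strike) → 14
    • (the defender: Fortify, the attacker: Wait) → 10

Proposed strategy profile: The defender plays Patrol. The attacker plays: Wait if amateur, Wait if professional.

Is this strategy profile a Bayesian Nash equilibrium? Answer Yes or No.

The defender plays Patrol: E[Patrol] = 0.7·(-7) + 0.3·(-7) = -7; E[Fortify] = -8. Best-responding. ✓
The attacker (capability amateur), facing Patrol: Strike gives -3, Wait gives 9. Proposed Wait is best. ✓
The attacker (capability professional), facing Patrol: Strike gives -9, Wait gives 4. Proposed Wait is best. ✓

Yes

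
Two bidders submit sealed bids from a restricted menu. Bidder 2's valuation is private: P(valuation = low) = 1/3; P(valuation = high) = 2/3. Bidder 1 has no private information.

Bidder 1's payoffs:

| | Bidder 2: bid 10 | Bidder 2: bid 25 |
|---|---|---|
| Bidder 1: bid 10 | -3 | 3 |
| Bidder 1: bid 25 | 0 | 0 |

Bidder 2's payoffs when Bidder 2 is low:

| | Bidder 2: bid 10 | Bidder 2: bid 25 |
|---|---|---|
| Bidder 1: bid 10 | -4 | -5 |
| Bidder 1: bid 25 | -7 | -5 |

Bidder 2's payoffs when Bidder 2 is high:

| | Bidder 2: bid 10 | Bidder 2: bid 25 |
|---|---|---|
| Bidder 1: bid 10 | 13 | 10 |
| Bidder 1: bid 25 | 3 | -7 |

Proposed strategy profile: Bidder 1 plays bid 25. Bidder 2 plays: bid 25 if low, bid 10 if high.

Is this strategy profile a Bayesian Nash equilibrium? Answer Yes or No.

Yes

A profile is a BNE iff every type of every player is best-responding given beliefs about the other side.
Bidder 1 plays bid 25: E[bid 25] = 1/3·(0) + 2/3·(0) = 0; E[bid 10] = -1. Best-responding. ✓
Bidder 2 (valuation low), facing bid 25: bid 10 gives -7, bid 25 gives -5. Proposed bid 25 is best. ✓
Bidder 2 (valuation high), facing bid 25: bid 10 gives 3, bid 25 gives -7. Proposed bid 10 is best. ✓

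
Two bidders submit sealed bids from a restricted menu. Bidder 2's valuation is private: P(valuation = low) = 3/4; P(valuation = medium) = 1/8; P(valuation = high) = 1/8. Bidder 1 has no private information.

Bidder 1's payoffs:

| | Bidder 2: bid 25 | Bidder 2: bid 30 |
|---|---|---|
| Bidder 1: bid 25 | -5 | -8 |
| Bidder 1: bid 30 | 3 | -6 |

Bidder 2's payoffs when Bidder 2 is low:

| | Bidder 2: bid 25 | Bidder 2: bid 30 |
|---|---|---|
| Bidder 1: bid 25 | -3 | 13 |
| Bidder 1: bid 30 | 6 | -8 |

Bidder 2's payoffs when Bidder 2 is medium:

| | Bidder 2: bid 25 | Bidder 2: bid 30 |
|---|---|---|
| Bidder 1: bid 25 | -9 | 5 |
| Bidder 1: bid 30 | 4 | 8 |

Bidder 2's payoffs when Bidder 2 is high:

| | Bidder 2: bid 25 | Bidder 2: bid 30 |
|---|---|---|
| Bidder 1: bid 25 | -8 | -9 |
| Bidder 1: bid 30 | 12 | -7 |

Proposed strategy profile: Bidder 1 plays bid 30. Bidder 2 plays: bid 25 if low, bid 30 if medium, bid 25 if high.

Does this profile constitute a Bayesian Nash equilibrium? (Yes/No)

A profile is a BNE iff every type of every player is best-responding given beliefs about the other side.
Bidder 1 plays bid 30: E[bid 30] = 3/4·(3) + 1/8·(-6) + 1/8·(3) = 15/8; E[bid 25] = -43/8. Best-responding. ✓
Bidder 2 (valuation low), facing bid 30: bid 25 gives 6, bid 30 gives -8. Proposed bid 25 is best. ✓
Bidder 2 (valuation medium), facing bid 30: bid 25 gives 4, bid 30 gives 8. Proposed bid 30 is best. ✓
Bidder 2 (valuation high), facing bid 30: bid 25 gives 12, bid 30 gives -7. Proposed bid 25 is best. ✓

Yes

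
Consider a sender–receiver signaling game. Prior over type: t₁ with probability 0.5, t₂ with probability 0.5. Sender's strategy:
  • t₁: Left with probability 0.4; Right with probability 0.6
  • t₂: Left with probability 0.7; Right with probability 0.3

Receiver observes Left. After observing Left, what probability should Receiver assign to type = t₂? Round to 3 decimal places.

0.636

P(Left) = 0.5·0.4 + 0.5·0.7 = 0.55
P(t₂ | Left) = (0.5·0.7) / 0.55 = 0.35 / 0.55 = 0.636364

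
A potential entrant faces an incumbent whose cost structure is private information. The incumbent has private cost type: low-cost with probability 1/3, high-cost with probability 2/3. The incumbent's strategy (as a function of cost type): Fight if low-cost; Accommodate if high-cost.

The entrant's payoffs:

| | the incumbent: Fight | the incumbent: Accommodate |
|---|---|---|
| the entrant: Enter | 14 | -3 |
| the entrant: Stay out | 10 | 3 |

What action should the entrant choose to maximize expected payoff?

E[Enter] = 1/3·(14) + 2/3·(-3) = 8/3
E[Stay out] = 1/3·(10) + 2/3·(3) = 16/3
Best response: Stay out (16/3 is the largest).

Stay out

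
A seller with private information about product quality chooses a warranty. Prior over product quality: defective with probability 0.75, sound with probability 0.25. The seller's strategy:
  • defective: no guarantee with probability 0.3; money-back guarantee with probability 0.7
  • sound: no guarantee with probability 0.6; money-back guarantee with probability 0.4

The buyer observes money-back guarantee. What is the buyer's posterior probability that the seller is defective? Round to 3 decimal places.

Apply Bayes' rule using the sender's strategy as the likelihood.
P(money-back guarantee) = 0.75·0.7 + 0.25·0.4 = 0.625
P(defective | money-back guarantee) = (0.75·0.7) / 0.625 = 0.525 / 0.625 = 0.84

0.840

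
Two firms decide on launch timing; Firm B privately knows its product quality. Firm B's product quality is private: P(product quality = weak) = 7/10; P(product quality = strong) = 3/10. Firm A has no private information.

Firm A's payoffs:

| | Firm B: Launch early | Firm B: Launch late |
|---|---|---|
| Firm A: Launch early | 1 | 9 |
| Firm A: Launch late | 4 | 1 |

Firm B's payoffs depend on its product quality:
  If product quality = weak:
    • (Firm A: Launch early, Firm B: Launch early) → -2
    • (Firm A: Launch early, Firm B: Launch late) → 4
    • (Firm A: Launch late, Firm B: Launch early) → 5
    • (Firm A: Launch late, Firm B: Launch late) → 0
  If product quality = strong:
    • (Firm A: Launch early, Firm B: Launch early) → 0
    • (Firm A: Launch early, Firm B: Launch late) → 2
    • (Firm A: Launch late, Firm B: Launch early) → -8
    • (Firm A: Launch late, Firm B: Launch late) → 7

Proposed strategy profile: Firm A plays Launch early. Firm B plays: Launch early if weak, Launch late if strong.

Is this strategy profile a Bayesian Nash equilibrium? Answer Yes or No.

Firm A plays Launch early: E[Launch early] = 7/10·(1) + 3/10·(9) = 17/5; E[Launch late] = 31/10. Best-responding. ✓
Firm B (product quality weak), facing Launch early: Launch early gives -2, Launch late gives 4. Proposed Launch early is not best — profitable deviation exists. ✗
Firm B (product quality strong), facing Launch early: Launch early gives 0, Launch late gives 2. Proposed Launch late is best. ✓

No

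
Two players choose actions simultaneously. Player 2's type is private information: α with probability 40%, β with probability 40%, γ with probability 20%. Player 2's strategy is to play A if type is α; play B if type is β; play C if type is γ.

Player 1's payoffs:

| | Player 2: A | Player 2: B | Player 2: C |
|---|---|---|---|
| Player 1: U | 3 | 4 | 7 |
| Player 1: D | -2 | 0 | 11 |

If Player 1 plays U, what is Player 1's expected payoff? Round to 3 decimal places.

4.200

E[U] = 0.4·3 + 0.4·4 + 0.2·7 = 1.2 + 1.6 + 1.4 = 4.2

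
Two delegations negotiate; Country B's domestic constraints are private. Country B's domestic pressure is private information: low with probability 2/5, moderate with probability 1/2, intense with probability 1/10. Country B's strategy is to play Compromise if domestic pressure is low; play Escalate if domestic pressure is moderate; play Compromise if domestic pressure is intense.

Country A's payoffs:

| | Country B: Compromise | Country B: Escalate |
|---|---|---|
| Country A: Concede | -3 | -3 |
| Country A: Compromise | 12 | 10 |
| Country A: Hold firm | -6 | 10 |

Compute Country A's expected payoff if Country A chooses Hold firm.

2

E[Hold firm] = 2/5·(-6) + 1/2·10 + 1/10·(-6) = (-12/5) + 5 + (-3/5) = 2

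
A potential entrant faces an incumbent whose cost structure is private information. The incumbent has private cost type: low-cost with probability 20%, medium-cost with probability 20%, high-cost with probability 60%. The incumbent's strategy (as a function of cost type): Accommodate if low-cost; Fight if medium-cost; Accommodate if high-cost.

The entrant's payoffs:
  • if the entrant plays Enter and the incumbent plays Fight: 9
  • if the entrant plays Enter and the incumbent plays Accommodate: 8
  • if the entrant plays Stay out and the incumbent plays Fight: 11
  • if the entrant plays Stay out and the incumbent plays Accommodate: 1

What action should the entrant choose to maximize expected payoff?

Compute the entrant's expected payoff for each action, taking the expectation over the incumbent's type.
E[Enter] = 0.2·(8) + 0.2·(9) + 0.6·(8) = 8.2
E[Stay out] = 0.2·(1) + 0.2·(11) + 0.6·(1) = 3
Best response: Enter (8.2 is the largest).

Enter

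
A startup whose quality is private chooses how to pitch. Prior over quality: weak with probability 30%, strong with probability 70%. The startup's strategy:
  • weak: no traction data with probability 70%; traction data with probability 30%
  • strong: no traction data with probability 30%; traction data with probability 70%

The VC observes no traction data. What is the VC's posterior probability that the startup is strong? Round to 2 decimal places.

0.50

P(no traction data) = 0.3·0.7 + 0.7·0.3 = 0.42
P(strong | no traction data) = (0.7·0.3) / 0.42 = 0.21 / 0.42 = 0.5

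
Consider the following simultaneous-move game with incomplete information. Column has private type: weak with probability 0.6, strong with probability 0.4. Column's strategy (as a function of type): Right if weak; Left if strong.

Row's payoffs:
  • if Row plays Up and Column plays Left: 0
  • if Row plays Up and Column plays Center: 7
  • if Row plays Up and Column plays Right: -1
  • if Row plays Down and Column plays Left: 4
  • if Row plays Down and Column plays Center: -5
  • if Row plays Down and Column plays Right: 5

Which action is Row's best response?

Compute Row's expected payoff for each action, taking the expectation over Column's type.
E[Up] = 0.6·(-1) + 0.4·(0) = -0.6
E[Down] = 0.6·(5) + 0.4·(4) = 4.6
Best response: Down (4.6 is the largest).

Down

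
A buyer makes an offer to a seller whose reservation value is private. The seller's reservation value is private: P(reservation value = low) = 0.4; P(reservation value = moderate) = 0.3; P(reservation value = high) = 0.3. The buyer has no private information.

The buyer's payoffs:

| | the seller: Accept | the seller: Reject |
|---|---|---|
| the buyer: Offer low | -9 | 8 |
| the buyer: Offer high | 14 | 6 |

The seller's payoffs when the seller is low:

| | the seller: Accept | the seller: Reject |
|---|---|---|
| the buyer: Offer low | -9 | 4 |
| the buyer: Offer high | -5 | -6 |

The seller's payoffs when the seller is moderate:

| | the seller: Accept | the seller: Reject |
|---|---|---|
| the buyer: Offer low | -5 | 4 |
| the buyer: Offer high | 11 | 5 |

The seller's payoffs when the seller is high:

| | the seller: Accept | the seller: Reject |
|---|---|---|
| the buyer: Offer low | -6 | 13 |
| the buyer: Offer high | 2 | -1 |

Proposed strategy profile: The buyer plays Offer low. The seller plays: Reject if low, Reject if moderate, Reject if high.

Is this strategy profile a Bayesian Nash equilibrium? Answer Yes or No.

A profile is a BNE iff every type of every player is best-responding given beliefs about the other side.
The buyer plays Offer low: E[Offer low] = 0.4·(8) + 0.3·(8) + 0.3·(8) = 8; E[Offer high] = 6. Best-responding. ✓
The seller (reservation value low), facing Offer low: Accept gives -9, Reject gives 4. Proposed Reject is best. ✓
The seller (reservation value moderate), facing Offer low: Accept gives -5, Reject gives 4. Proposed Reject is best. ✓
The seller (reservation value high), facing Offer low: Accept gives -6, Reject gives 13. Proposed Reject is best. ✓

Yes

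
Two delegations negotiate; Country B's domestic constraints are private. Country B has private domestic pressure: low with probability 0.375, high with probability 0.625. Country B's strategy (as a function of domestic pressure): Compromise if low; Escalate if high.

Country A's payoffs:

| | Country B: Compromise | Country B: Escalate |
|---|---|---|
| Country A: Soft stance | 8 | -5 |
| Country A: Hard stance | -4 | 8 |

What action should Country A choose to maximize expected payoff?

Hard stance

E[Soft stance] = 0.375·(8) + 0.625·(-5) = -0.125
E[Hard stance] = 0.375·(-4) + 0.625·(8) = 3.5
Best response: Hard stance (3.5 is the largest).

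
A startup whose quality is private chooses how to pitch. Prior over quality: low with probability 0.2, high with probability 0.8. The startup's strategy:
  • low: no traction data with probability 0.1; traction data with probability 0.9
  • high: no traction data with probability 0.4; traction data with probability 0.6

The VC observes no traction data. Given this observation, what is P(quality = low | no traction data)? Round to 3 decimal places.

0.059

P(no traction data) = 0.2·0.1 + 0.8·0.4 = 0.34
P(low | no traction data) = (0.2·0.1) / 0.34 = 0.02 / 0.34 = 0.0588235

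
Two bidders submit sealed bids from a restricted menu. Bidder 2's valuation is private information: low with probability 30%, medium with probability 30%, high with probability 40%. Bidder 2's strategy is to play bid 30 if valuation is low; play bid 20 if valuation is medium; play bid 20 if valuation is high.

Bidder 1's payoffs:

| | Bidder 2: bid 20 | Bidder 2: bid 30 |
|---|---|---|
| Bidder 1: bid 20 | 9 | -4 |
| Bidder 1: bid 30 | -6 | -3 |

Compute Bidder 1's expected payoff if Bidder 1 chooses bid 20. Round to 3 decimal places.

5.100

E[bid 20] = 0.3·(-4) + 0.3·9 + 0.4·9 = (-1.2) + 2.7 + 3.6 = 5.1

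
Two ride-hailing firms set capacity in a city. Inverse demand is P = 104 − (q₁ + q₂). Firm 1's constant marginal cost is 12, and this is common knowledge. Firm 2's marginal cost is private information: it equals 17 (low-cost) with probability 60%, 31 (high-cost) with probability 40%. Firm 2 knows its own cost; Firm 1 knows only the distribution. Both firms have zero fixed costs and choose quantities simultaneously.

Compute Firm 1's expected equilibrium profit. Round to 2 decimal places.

1169.64

Type-c best response for Firm 2: q₂(c) = (104 − c)/2 − q₁/2.
Firm 1 maximizes expected profit; its first-order condition is 104 − 2q₁ − E[q₂] − 12 = 0.
Substituting E[q₂] and solving: E[c₂] = 22.6, so q₁ = (104 − 2·12 + 22.6)/3 = 34.2.
E[P] = 104 − (q₁ + E[q₂]) = 46.2; Firm 1's expected profit = (E[P] − 12)·q₁ = (46.2 − 12)·34.2 = 1169.64.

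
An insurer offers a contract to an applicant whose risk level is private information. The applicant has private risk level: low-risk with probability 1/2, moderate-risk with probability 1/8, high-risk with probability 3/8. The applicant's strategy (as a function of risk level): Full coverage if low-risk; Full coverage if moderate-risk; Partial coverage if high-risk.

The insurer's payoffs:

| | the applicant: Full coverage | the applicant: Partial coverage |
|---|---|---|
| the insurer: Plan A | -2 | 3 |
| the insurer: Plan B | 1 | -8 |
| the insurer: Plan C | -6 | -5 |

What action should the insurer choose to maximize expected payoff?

E[Plan A] = 1/2·(-2) + 1/8·(-2) + 3/8·(3) = -1/8
E[Plan B] = 1/2·(1) + 1/8·(1) + 3/8·(-8) = -19/8
E[Plan C] = 1/2·(-6) + 1/8·(-6) + 3/8·(-5) = -45/8
Best response: Plan A (-1/8 is the largest).

Plan A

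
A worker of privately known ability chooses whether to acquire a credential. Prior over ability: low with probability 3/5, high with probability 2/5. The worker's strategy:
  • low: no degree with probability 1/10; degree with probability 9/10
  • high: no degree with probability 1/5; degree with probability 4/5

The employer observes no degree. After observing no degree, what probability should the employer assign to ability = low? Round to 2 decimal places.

0.43

P(no degree) = (3/5)·(1/10) + (2/5)·(1/5) = 7/50
P(low | no degree) = ((3/5)·(1/10)) / (7/50) = (3/50) / (7/50) = 3/7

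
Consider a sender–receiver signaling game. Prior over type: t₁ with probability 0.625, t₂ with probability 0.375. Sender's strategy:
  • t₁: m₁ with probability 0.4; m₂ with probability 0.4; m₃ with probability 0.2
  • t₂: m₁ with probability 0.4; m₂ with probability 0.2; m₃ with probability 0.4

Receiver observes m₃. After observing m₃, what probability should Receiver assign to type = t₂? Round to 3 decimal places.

0.545

P(m₃) = 0.625·0.2 + 0.375·0.4 = 0.275
P(t₂ | m₃) = (0.375·0.4) / 0.275 = 0.15 / 0.275 = 0.545455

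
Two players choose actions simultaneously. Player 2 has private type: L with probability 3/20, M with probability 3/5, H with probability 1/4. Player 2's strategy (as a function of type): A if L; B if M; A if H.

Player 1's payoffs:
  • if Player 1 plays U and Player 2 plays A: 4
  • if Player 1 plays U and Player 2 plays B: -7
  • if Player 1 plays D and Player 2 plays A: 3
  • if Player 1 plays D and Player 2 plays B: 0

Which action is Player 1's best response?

Compute Player 1's expected payoff for each action, taking the expectation over Player 2's type.
E[U] = 3/20·(4) + 3/5·(-7) + 1/4·(4) = -13/5
E[D] = 3/20·(3) + 3/5·(0) + 1/4·(3) = 6/5
Best response: D (6/5 is the largest).

D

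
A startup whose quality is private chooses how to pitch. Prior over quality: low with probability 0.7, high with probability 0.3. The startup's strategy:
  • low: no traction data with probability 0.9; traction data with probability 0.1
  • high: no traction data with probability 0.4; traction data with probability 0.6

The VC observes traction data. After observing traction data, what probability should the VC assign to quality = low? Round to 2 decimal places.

Apply Bayes' rule using the sender's strategy as the likelihood.
P(traction data) = 0.7·0.1 + 0.3·0.6 = 0.25
P(low | traction data) = (0.7·0.1) / 0.25 = 0.07 / 0.25 = 0.28

0.28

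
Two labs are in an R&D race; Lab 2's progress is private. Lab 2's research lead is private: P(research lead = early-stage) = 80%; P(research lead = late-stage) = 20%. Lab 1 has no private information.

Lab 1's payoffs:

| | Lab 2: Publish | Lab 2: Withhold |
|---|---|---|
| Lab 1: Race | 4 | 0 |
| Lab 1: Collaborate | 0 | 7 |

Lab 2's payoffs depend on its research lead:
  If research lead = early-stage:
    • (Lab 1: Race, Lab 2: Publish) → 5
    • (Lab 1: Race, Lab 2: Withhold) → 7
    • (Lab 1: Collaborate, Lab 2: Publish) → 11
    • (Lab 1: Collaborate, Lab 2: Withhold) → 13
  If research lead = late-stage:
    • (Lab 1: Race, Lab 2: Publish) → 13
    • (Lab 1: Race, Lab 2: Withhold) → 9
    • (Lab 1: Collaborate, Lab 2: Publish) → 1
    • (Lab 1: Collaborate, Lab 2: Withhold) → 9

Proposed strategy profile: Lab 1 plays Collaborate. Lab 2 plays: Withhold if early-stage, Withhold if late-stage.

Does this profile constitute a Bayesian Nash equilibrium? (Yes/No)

Lab 1 plays Collaborate: E[Collaborate] = 0.8·(7) + 0.2·(7) = 7; E[Race] = 0. Best-responding. ✓
Lab 2 (research lead early-stage), facing Collaborate: Publish gives 11, Withhold gives 13. Proposed Withhold is best. ✓
Lab 2 (research lead late-stage), facing Collaborate: Publish gives 1, Withhold gives 9. Proposed Withhold is best. ✓

Yes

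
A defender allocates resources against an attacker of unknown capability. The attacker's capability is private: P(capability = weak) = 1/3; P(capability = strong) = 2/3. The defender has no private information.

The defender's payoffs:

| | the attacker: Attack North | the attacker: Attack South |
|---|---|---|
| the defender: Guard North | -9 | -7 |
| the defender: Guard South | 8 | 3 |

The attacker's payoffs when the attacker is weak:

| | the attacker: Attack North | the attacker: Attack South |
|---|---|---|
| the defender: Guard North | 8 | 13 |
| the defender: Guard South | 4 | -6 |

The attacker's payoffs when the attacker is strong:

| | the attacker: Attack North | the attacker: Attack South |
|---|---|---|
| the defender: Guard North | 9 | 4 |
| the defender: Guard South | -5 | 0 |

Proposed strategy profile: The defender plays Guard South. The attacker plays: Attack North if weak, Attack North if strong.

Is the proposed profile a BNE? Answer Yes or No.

A profile is a BNE iff every type of every player is best-responding given beliefs about the other side.
The defender plays Guard South: E[Guard South] = 1/3·(8) + 2/3·(8) = 8; E[Guard North] = -9. Best-responding. ✓
The attacker (capability weak), facing Guard South: Attack North gives 4, Attack South gives -6. Proposed Attack North is best. ✓
The attacker (capability strong), facing Guard South: Attack North gives -5, Attack South gives 0. Proposed Attack North is not best — profitable deviation exists. ✗

No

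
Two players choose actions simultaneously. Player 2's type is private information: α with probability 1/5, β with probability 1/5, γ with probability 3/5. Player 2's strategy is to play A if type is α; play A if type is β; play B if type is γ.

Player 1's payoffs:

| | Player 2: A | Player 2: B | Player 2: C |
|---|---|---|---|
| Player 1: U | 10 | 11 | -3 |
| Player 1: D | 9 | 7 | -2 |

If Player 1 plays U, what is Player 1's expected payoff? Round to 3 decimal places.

10.600

Take the expectation over Player 2's type, weighting each type's action by its prior probability.
E[U] = 1/5·10 + 1/5·10 + 3/5·11 = 2 + 2 + 33/5 = 53/5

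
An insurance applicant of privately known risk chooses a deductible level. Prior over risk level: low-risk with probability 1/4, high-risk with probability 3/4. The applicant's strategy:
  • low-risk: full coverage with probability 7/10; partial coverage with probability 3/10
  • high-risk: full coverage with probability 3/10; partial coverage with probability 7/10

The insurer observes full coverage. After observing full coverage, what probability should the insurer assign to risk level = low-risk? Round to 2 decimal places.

0.44

P(full coverage) = (1/4)·(7/10) + (3/4)·(3/10) = 2/5
P(low-risk | full coverage) = ((1/4)·(7/10)) / (2/5) = (7/40) / (2/5) = 7/16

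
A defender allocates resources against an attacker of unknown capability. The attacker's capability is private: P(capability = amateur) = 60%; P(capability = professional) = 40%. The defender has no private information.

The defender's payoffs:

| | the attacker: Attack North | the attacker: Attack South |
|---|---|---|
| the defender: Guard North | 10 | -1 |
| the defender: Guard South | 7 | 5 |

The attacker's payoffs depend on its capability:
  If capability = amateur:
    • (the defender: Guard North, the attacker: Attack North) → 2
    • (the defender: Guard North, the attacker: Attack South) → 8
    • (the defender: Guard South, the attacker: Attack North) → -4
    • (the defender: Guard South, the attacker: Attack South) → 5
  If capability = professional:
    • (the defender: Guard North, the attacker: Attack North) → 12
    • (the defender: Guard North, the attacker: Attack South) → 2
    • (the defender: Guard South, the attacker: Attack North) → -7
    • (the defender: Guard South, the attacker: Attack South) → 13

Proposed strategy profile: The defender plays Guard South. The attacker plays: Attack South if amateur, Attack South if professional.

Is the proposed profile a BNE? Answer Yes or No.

The defender plays Guard South: E[Guard South] = 0.6·(5) + 0.4·(5) = 5; E[Guard North] = -1. Best-responding. ✓
The attacker (capability amateur), facing Guard South: Attack North gives -4, Attack South gives 5. Proposed Attack South is best. ✓
The attacker (capability professional), facing Guard South: Attack North gives -7, Attack South gives 13. Proposed Attack South is best. ✓

Yes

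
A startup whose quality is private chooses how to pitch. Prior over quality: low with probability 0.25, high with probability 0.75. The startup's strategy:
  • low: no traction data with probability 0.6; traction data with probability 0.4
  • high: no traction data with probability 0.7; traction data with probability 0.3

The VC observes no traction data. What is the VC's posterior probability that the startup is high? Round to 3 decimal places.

0.778

P(no traction data) = 0.25·0.6 + 0.75·0.7 = 0.675
P(high | no traction data) = (0.75·0.7) / 0.675 = 0.525 / 0.675 = 0.777778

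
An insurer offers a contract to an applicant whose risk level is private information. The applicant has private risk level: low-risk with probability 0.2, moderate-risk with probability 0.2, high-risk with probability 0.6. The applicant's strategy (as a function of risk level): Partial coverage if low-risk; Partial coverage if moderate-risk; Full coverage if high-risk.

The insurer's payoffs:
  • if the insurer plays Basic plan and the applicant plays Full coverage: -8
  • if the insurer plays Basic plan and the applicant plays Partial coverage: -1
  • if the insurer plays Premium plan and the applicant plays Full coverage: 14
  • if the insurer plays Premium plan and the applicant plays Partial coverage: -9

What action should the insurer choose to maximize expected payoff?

Compute the insurer's expected payoff for each action, taking the expectation over the applicant's type.
E[Basic plan] = 0.2·(-1) + 0.2·(-1) + 0.6·(-8) = -5.2
E[Premium plan] = 0.2·(-9) + 0.2·(-9) + 0.6·(14) = 4.8
Best response: Premium plan (4.8 is the largest).

Premium plan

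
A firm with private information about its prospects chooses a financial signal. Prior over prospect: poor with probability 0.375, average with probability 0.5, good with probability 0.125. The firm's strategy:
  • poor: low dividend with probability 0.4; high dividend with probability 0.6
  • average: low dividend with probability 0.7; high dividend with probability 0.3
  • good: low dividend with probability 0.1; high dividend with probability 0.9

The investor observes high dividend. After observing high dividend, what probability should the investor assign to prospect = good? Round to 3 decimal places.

P(high dividend) = 0.375·0.6 + 0.5·0.3 + 0.125·0.9 = 0.4875
P(good | high dividend) = (0.125·0.9) / 0.4875 = 0.1125 / 0.4875 = 0.230769

0.231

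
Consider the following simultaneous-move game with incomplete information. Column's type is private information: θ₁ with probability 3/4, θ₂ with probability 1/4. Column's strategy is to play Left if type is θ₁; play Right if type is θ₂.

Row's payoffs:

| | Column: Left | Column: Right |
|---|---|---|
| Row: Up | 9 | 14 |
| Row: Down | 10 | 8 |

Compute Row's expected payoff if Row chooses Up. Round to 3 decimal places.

10.250

E[Up] = 3/4·9 + 1/4·14 = 27/4 + 7/2 = 41/4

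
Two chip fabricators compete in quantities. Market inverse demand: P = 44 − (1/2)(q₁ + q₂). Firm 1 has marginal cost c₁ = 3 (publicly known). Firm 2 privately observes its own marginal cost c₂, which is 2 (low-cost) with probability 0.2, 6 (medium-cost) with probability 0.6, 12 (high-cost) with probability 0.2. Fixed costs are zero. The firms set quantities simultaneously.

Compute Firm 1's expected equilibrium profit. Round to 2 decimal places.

438.08

Type-c best response for Firm 2: q₂(c) = (44 − c) − q₁/2.
Firm 1 maximizes expected profit; its first-order condition is 44 − q₁ − (1/2)E[q₂] − 3 = 0.
Substituting E[q₂] and solving: E[c₂] = 6.4, so q₁ = (44 − 2·3 + 6.4)/(3/2) = 29.6.
E[P] = 44 − (1/2)·(q₁ + E[q₂]) = 17.8; Firm 1's expected profit = (E[P] − 3)·q₁ = (17.8 − 3)·29.6 = 438.08.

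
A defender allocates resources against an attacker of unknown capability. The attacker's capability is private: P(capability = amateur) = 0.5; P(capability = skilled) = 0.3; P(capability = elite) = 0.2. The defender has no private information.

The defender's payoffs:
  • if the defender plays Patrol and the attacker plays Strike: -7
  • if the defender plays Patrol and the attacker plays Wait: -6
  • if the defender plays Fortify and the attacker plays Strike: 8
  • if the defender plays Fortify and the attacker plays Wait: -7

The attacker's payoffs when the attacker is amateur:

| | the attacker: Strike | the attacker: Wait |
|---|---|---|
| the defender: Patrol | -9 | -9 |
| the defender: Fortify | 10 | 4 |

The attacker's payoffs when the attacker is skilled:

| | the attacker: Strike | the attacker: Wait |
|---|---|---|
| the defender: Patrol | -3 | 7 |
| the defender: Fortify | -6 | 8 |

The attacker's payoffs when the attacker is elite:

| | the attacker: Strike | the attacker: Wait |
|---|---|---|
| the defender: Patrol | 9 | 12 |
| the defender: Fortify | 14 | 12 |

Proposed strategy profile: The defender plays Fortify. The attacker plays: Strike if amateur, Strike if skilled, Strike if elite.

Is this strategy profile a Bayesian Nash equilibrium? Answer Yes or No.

No

The defender plays Fortify: E[Fortify] = 0.5·(8) + 0.3·(8) + 0.2·(8) = 8; E[Patrol] = -7. Best-responding. ✓
The attacker (capability amateur), facing Fortify: Strike gives 10, Wait gives 4. Proposed Strike is best. ✓
The attacker (capability skilled), facing Fortify: Strike gives -6, Wait gives 8. Proposed Strike is not best — profitable deviation exists. ✗
The attacker (capability elite), facing Fortify: Strike gives 14, Wait gives 12. Proposed Strike is best. ✓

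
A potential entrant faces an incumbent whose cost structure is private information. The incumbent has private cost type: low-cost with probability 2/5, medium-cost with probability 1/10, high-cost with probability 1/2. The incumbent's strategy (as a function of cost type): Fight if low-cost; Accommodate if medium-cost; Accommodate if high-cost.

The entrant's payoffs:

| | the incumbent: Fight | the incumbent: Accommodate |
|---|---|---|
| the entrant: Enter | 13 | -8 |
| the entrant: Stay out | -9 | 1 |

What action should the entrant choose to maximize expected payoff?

Enter

Compute the entrant's expected payoff for each action, taking the expectation over the incumbent's type.
E[Enter] = 2/5·(13) + 1/10·(-8) + 1/2·(-8) = 2/5
E[Stay out] = 2/5·(-9) + 1/10·(1) + 1/2·(1) = -3
Best response: Enter (2/5 is the largest).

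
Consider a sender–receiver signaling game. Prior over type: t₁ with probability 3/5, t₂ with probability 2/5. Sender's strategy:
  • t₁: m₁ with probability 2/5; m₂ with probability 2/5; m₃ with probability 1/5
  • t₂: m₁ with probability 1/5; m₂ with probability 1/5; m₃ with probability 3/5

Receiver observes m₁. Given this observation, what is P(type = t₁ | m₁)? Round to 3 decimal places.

0.750

P(m₁) = (3/5)·(2/5) + (2/5)·(1/5) = 8/25
P(t₁ | m₁) = ((3/5)·(2/5)) / (8/25) = (6/25) / (8/25) = 3/4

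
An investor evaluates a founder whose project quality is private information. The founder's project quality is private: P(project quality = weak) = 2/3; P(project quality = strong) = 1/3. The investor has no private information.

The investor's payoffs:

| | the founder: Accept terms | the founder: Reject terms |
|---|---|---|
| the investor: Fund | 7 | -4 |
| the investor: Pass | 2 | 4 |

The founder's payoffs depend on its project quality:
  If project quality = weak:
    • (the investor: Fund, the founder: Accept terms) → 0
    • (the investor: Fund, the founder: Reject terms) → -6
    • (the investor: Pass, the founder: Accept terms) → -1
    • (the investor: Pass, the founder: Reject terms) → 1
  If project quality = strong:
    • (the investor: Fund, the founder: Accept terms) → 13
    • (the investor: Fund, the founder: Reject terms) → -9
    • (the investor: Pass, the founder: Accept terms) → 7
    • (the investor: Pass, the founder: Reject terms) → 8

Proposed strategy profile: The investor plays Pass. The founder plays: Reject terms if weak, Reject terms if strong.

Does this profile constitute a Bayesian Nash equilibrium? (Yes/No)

A profile is a BNE iff every type of every player is best-responding given beliefs about the other side.
The investor plays Pass: E[Pass] = 2/3·(4) + 1/3·(4) = 4; E[Fund] = -4. Best-responding. ✓
The founder (project quality weak), facing Pass: Accept terms gives -1, Reject terms gives 1. Proposed Reject terms is best. ✓
The founder (project quality strong), facing Pass: Accept terms gives 7, Reject terms gives 8. Proposed Reject terms is best. ✓

Yes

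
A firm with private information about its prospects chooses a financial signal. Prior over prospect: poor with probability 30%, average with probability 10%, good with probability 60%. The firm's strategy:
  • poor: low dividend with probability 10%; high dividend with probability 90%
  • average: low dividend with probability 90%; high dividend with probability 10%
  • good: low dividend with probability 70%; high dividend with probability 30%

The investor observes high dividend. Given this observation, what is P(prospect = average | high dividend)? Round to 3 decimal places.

P(high dividend) = 0.3·0.9 + 0.1·0.1 + 0.6·0.3 = 0.46
P(average | high dividend) = (0.1·0.1) / 0.46 = 0.01 / 0.46 = 0.0217391

0.022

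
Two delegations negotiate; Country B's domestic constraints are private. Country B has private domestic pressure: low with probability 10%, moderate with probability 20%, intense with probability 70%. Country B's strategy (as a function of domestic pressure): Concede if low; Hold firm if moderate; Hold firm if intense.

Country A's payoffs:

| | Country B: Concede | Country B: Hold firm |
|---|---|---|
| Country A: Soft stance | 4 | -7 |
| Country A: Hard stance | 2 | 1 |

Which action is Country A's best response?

Hard stance

E[Soft stance] = 0.1·(4) + 0.2·(-7) + 0.7·(-7) = -5.9
E[Hard stance] = 0.1·(2) + 0.2·(1) + 0.7·(1) = 1.1
Best response: Hard stance (1.1 is the largest).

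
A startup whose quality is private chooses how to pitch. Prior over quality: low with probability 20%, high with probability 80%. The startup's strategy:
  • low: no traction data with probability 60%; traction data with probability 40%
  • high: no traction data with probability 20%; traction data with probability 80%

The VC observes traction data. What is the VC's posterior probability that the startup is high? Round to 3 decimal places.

0.889

P(traction data) = 0.2·0.4 + 0.8·0.8 = 0.72
P(high | traction data) = (0.8·0.8) / 0.72 = 0.64 / 0.72 = 0.888889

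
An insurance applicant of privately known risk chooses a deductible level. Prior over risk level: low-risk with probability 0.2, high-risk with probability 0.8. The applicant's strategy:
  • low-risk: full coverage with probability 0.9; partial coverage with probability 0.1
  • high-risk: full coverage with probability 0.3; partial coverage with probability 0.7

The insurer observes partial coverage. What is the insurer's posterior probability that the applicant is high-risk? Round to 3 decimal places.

0.966

P(partial coverage) = 0.2·0.1 + 0.8·0.7 = 0.58
P(high-risk | partial coverage) = (0.8·0.7) / 0.58 = 0.56 / 0.58 = 0.965517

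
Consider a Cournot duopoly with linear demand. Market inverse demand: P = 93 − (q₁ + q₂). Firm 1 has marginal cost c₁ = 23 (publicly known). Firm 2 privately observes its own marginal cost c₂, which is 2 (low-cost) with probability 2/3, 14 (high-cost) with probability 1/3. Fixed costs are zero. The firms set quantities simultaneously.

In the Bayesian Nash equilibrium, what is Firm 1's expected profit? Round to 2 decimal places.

Type-c best response for Firm 2: q₂(c) = (93 − c)/2 − q₁/2.
Firm 1 maximizes expected profit; its first-order condition is 93 − 2q₁ − E[q₂] − 23 = 0.
Substituting E[q₂] and solving: E[c₂] = 6, so q₁ = (93 − 2·23 + 6)/3 = 17.6667.
E[P] = 93 − (q₁ + E[q₂]) = 40.6667; Firm 1's expected profit = (E[P] − 23)·q₁ = (40.6667 − 23)·17.6667 = 312.111.

312.11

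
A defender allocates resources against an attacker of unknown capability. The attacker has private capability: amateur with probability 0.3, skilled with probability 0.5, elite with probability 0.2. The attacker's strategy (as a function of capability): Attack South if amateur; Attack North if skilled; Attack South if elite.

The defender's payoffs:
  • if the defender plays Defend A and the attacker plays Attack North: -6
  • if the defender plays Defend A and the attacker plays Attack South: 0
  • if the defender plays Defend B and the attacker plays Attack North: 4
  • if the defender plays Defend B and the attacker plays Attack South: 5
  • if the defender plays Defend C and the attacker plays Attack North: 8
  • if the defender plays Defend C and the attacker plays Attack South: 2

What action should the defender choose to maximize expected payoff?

Defend C

E[Defend A] = 0.3·(0) + 0.5·(-6) + 0.2·(0) = -3
E[Defend B] = 0.3·(5) + 0.5·(4) + 0.2·(5) = 4.5
E[Defend C] = 0.3·(2) + 0.5·(8) + 0.2·(2) = 5
Best response: Defend C (5 is the largest).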